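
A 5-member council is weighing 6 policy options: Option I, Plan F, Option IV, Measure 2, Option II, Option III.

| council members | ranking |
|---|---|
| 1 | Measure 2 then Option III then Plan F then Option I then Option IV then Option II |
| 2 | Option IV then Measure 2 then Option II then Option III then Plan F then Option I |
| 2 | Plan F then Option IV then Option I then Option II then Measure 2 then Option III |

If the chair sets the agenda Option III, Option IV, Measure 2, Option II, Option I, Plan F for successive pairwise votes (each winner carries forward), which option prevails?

Round 1: Option III vs Option IV — 1–4, Option IV advances.
Round 2: Option IV vs Measure 2 — 4–1, Option IV advances.
Round 3: Option IV vs Option II — 5–0, Option IV advances.
Round 4: Option IV vs Option I — 4–1, Option IV advances.
Round 5: Option IV vs Plan F — 2–3, Plan F advances.
Plan F survives the agenda.

Plan F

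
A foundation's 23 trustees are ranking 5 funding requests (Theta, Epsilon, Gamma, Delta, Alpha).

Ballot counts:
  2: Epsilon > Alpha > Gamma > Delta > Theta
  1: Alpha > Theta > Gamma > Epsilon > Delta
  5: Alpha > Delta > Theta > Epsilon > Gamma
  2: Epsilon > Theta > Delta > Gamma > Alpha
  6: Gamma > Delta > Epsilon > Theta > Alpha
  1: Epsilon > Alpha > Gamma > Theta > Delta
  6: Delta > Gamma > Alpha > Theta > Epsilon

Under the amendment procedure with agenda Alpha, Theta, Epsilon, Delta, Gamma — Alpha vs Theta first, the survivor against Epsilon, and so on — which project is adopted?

Delta

Round 1: Alpha vs Theta — 15–8, Alpha advances.
Round 2: Alpha vs Epsilon — 12–11, Alpha advances.
Round 3: Alpha vs Delta — 9–14, Delta advances.
Round 4: Delta vs Gamma — 13–10, Delta advances.
Delta survives the agenda.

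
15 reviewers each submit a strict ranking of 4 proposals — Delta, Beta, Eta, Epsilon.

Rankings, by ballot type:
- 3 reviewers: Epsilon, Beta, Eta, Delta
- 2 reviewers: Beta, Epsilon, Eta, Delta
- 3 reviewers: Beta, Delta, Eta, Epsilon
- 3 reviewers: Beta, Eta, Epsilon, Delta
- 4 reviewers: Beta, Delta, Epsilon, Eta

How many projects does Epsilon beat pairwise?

2

Epsilon against each rival (15 reviewers):
Epsilon vs Delta: Epsilon, 8–7.
Epsilon vs Beta: 3 to 12, Beta.
Epsilon vs Eta: Epsilon, 9–6.
Epsilon beats Delta, Eta; loses to Beta — 2 pairwise wins.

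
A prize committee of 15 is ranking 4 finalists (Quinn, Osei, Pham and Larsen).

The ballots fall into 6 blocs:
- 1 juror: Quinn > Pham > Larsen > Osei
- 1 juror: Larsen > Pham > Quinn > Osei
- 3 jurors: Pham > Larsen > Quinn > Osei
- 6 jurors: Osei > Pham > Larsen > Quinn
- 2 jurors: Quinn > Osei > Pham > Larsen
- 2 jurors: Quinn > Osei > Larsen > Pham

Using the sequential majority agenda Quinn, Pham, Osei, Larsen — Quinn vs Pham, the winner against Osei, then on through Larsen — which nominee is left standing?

Osei

Round 1: Quinn vs Pham — 5–10, Pham advances.
Round 2: Pham vs Osei — 5–10, Osei advances.
Round 3: Osei vs Larsen — 10–5, Osei advances.
Osei survives the agenda.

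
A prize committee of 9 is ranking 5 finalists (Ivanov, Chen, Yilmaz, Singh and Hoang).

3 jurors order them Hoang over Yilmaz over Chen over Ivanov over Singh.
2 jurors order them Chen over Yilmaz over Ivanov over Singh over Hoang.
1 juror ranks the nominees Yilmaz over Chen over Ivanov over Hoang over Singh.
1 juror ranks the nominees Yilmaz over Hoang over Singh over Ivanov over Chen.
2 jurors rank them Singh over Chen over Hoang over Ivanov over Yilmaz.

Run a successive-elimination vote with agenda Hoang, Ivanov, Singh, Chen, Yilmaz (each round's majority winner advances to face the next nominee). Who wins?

Round 1: Hoang vs Ivanov — 6–3, Hoang advances.
Round 2: Hoang vs Singh — 5–4, Hoang advances.
Round 3: Hoang vs Chen — 4–5, Chen advances.
Round 4: Chen vs Yilmaz — 4–5, Yilmaz advances.
The agenda winner is Yilmaz.

Yilmaz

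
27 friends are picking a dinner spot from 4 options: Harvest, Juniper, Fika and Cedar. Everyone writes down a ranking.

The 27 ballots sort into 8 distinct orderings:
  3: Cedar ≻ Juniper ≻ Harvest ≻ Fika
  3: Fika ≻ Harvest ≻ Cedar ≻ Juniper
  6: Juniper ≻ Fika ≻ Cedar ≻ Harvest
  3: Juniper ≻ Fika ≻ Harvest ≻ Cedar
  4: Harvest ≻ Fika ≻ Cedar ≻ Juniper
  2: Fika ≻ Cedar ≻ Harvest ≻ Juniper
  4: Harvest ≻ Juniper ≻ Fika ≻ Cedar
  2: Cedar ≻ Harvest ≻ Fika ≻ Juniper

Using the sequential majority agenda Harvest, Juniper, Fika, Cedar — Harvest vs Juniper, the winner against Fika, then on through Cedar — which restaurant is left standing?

Fika

Round 1: Harvest vs Juniper — 15–12, Harvest advances.
Round 2: Harvest vs Fika — 13–14, Fika advances.
Round 3: Fika vs Cedar — 22–5, Fika advances.
The agenda winner is Fika.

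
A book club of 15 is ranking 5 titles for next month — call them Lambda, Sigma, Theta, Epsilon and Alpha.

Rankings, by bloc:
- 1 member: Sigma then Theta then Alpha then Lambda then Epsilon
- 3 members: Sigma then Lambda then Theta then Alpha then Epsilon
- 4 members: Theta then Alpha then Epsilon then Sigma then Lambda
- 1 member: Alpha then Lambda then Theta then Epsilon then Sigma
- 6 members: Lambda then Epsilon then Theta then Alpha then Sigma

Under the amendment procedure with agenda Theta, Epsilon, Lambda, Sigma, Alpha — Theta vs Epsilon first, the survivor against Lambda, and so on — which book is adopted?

Round 1: Theta vs Epsilon — 9–6, Theta advances.
Round 2: Theta vs Lambda — 5–10, Lambda advances.
Round 3: Lambda vs Sigma — 7–8, Sigma advances.
Round 4: Sigma vs Alpha — 4–11, Alpha advances.
The agenda winner is Alpha.

Alpha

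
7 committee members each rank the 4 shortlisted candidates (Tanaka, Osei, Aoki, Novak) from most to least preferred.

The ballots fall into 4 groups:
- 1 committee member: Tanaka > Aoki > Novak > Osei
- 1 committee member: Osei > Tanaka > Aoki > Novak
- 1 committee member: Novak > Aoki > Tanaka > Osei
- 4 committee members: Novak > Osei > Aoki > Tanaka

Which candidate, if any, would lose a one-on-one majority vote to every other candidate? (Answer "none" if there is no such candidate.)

Pairwise majorities:
Tanaka–Osei: Osei 5–2.
Tanaka vs Aoki: 2 to 5, Aoki.
Tanaka vs Novak: Tanaka is ranked higher on 1+1 = 2 ballots, Novak on 5. Novak wins 5–2.
Osei vs Aoki: 1+4 = 5 for Osei, 2 for Aoki — Osei by 5–2.
Osei vs Novak: Novak wins 6–1.
Aoki–Novak: Novak 5–2.
Tanaka loses to every other candidate — it is the Condorcet loser.

Tanaka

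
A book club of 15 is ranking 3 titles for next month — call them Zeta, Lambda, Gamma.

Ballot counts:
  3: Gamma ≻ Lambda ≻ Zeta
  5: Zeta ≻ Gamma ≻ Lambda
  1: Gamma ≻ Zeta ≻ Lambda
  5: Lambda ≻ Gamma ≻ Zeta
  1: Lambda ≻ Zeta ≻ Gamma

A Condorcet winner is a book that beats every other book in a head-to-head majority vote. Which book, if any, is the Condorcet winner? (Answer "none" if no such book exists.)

Gamma

Head-to-head results (15 members):
Zeta vs Lambda: Zeta preferred on 5+1 = 6 ballots; Lambda wins 9–6.
Zeta–Gamma: Gamma 9–6.
Lambda vs Gamma: Lambda preferred on 5+1 = 6 ballots; Gamma wins 9–6.
Gamma beats each of Zeta, Lambda — Gamma is the Condorcet winner.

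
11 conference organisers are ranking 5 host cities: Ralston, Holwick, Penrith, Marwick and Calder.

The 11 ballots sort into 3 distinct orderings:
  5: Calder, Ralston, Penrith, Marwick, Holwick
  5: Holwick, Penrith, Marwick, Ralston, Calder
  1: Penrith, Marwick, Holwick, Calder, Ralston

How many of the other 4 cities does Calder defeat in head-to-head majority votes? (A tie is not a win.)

Calder against each rival (11 organisers):
Calder–Ralston: Calder 6–5.
Calder vs Holwick: Holwick, 6–5.
Calder vs Penrith: Calder preferred on 5 ballots; Penrith wins 6–5.
Calder vs Marwick: 5 to 6, Marwick.
Calder beats Ralston; loses to Holwick, Penrith, Marwick — 1 pairwise win.

1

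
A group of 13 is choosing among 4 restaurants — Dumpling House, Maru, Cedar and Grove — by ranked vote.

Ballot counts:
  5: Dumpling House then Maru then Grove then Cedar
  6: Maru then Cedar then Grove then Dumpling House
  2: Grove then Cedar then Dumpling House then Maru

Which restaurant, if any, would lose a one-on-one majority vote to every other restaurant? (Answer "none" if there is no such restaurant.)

none

Pairwise majorities:
Dumpling House vs Maru: Dumpling House is ranked higher on 5+2 = 7 ballots, Maru on 6. Dumpling House wins 7–6.
Dumpling House vs Cedar: Cedar, 8–5.
Dumpling House vs Grove: Grove, 8–5.
Maru vs Cedar: 11 to 2, Maru.
Maru–Grove: Maru 11–2.
Cedar vs Grove: Cedar preferred on 6 ballots; Grove wins 7–6.
No restaurant is winless: Dumpling House beats Maru; Maru beats Cedar; Cedar beats Dumpling House; Grove beats Dumpling House. There is no Condorcet loser.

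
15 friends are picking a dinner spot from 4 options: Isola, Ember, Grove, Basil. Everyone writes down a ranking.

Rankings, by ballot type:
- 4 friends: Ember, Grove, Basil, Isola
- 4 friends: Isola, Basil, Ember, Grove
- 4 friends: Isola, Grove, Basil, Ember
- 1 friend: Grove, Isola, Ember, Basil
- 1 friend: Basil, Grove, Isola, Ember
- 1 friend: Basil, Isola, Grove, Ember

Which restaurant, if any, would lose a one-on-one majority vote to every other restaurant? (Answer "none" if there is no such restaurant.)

none

Pairwise majorities:
Isola vs Ember: Isola wins 11–4.
Isola–Grove: Isola 9–6.
Isola vs Basil: 9 to 6, Isola.
Ember vs Grove: Ember is ranked higher on 4+4 = 8 ballots, Grove on 7. Ember wins 8–7.
Ember vs Basil: Basil wins 10–5.
Grove vs Basil: Grove, 9–6.
Every restaurant wins at least one matchup (Isola beats Ember; Ember beats Grove; Grove beats Basil; Basil beats Ember), so there is no Condorcet loser.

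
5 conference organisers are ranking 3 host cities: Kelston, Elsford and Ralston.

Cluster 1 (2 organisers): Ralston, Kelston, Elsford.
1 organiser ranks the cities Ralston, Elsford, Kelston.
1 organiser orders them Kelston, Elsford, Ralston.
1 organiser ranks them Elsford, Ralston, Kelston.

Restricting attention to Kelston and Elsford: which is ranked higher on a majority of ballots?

Ballots ranking Kelston above Elsford: 2 + 1 = 3.
Ballots ranking Elsford above Kelston: 5 − 3 = 2.
Kelston wins the head-to-head 3–2.

Kelston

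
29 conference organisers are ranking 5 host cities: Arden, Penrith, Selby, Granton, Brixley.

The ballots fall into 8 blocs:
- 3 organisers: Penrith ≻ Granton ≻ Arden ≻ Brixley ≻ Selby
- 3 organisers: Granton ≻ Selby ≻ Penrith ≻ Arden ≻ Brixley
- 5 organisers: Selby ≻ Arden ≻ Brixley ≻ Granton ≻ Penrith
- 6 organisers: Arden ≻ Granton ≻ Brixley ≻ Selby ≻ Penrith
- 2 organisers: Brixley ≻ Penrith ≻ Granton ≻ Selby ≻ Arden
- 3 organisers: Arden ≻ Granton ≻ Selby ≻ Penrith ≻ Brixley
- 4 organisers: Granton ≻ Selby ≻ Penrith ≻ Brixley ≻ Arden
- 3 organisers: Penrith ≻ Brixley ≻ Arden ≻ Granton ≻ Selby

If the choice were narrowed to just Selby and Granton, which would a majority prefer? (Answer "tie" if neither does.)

Granton

Ballots ranking Selby above Granton: 5.
Ballots ranking Granton above Selby: 29 − 5 = 24.
Granton wins the head-to-head 24–5.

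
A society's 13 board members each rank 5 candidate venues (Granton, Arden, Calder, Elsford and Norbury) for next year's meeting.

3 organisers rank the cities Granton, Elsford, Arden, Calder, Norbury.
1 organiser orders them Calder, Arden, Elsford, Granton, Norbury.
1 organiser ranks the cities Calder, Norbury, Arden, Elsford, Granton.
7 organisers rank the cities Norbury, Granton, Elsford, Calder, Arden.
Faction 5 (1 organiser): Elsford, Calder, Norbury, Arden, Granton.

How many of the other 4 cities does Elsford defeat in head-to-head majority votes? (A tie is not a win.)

2

Elsford against each rival (13 organisers):
Elsford vs Granton: Granton, 10–3.
Elsford vs Arden: Elsford, 11–2.
Elsford vs Calder: 11 to 2, Elsford.
Elsford vs Norbury: Elsford preferred on 3+1+1 = 5 ballots; Norbury wins 8–5.
Elsford beats Arden, Calder; loses to Granton, Norbury — 2 pairwise wins.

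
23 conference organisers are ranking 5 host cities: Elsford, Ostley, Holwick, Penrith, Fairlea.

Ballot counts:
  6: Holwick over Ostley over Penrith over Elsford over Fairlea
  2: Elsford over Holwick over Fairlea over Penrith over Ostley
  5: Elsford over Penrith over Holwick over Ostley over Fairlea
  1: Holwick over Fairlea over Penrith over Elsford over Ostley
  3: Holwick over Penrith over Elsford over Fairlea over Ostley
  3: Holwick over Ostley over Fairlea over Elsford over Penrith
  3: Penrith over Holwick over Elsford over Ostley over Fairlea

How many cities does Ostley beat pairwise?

Ostley against each rival (23 organisers):
Ostley vs Elsford: Elsford wins 14–9.
Ostley–Holwick: Holwick 23–0.
Ostley vs Penrith: 6+3 = 9 for Ostley, 14 for Penrith — Penrith by 14–9.
Ostley vs Fairlea: Ostley, 17–6.
Ostley beats Fairlea; loses to Elsford, Holwick, Penrith — 1 pairwise win.

1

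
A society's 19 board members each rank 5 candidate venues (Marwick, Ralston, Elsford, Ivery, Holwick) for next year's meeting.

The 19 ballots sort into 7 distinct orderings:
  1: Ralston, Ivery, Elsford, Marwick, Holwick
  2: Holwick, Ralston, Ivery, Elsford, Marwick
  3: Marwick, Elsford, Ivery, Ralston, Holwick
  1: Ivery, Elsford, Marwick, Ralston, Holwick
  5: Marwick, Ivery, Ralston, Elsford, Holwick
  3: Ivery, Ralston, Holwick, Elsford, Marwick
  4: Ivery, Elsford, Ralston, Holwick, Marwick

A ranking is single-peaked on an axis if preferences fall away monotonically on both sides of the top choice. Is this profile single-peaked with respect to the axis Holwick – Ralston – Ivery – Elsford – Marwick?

no

Axis positions: Holwick=1, Ralston=2, Ivery=3, Elsford=4, Marwick=5.
Type 1 (peak Ralston at position 2): ranking walks positions 2-3-4-5-1, expanding outward from the peak — single-peaked.
Type 2 (peak Holwick at position 1): ranking walks positions 1-2-3-4-5, expanding outward from the peak — single-peaked.
Type 3 (peak Marwick at position 5): ranking walks positions 5-4-3-2-1, expanding outward from the peak — single-peaked.
Type 4 (peak Ivery at position 3): ranking walks positions 3-4-5-2-1, expanding outward from the peak — single-peaked.
Type 5: ranking walks positions 5-3-2-4-1; Ivery is ranked above Elsford even though Elsford lies between Ivery and the peak Marwick on the axis — preferences dip and rise again. Not single-peaked.
Type 6 (peak Ivery at position 3): ranking walks positions 3-2-1-4-5, expanding outward from the peak — single-peaked.
Type 7 (peak Ivery at position 3): ranking walks positions 3-4-2-1-5, expanding outward from the peak — single-peaked.
Type 5 violates single-peakedness, so the profile is not single-peaked on this axis.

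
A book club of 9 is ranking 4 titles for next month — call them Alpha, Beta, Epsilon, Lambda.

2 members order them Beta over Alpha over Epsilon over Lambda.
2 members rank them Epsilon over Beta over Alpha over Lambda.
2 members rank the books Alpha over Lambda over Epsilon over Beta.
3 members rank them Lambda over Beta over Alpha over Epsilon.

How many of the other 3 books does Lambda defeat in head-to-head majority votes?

2

Lambda against each rival (9 members):
Lambda vs Alpha: Alpha wins 6–3.
Lambda vs Beta: Lambda wins 5–4.
Lambda vs Epsilon: Lambda wins 5–4.
Lambda beats Beta, Epsilon; loses to Alpha — 2 pairwise wins.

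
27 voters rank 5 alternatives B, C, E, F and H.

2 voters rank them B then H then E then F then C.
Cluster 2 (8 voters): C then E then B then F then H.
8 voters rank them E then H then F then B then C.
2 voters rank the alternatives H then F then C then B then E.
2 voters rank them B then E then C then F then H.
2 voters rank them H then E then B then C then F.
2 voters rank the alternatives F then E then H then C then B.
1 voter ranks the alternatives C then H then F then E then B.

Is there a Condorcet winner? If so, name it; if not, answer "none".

Head-to-head results (27 voters):
B vs C: B wins 14–13.
B vs E: E wins 21–6.
B–F: B 14–13.
B vs H: H, 15–12.
C–E: E 16–11.
C–F: F 14–13.
C vs H: H wins 16–11.
E vs F: E wins 22–5.
E vs H: E, 20–7.
F vs H: H, 15–12.
E wins every pairwise contest, so E is the Condorcet winner.

E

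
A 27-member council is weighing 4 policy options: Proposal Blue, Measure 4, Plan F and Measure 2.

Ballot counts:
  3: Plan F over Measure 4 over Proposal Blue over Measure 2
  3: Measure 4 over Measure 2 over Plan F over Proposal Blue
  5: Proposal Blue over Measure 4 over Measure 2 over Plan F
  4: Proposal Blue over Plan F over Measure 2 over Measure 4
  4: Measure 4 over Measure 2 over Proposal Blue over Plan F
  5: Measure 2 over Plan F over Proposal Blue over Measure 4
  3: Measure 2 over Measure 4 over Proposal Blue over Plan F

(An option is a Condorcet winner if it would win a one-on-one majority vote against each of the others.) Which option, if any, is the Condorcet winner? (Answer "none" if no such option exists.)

Check each pair by majority over 27 ballots:
Proposal Blue vs Measure 4: Proposal Blue preferred on 5+4+5 = 14 ballots; Proposal Blue wins 14–13.
Proposal Blue vs Plan F: Proposal Blue preferred on 5+4+4+3 = 16 ballots; Proposal Blue wins 16–11.
Proposal Blue vs Measure 2: 12 to 15, Measure 2.
Measure 4 vs Plan F: Measure 4 is ranked higher on 3+5+4+3 = 15 ballots, Plan F on 12. Measure 4 wins 15–12.
Measure 4 vs Measure 2: Measure 4 is ranked higher on 3+3+5+4 = 15 ballots, Measure 2 on 12. Measure 4 wins 15–12.
Plan F vs Measure 2: Plan F is ranked higher on 3+4 = 7 ballots, Measure 2 on 20. Measure 2 wins 20–7.
No option is unbeaten: Proposal Blue loses to Measure 2; Measure 4 loses to Proposal Blue; Plan F loses to Proposal Blue; Measure 2 loses to Measure 4. In particular Proposal Blue beats Measure 4 beats Measure 2 beats Proposal Blue is a majority cycle — no Condorcet winner exists.

none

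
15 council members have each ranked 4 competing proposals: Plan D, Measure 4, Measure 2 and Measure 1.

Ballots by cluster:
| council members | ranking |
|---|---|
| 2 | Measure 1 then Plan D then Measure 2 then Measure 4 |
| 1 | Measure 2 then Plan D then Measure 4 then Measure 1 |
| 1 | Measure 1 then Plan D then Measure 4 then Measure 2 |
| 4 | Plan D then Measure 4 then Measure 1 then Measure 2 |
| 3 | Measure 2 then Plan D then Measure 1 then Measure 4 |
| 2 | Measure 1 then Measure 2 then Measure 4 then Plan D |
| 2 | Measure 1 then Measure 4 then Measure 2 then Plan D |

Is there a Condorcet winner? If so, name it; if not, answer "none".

none

Check each pair by majority over 15 ballots:
Plan D vs Measure 4: 11 to 4, Plan D.
Plan D vs Measure 2: Measure 2, 8–7.
Plan D vs Measure 1: Plan D preferred on 1+4+3 = 8 ballots; Plan D wins 8–7.
Measure 4 vs Measure 2: Measure 2, 8–7.
Measure 4 vs Measure 1: Measure 4 is ranked higher on 1+4 = 5 ballots, Measure 1 on 10. Measure 1 wins 10–5.
Measure 2 vs Measure 1: Measure 1, 11–4.
Each option drops at least one matchup (Plan D loses to Measure 2; Measure 4 loses to Plan D; Measure 2 loses to Measure 1; Measure 1 loses to Plan D); the cycle Plan D → Measure 1 → Measure 2 → Plan D rules out a Condorcet winner.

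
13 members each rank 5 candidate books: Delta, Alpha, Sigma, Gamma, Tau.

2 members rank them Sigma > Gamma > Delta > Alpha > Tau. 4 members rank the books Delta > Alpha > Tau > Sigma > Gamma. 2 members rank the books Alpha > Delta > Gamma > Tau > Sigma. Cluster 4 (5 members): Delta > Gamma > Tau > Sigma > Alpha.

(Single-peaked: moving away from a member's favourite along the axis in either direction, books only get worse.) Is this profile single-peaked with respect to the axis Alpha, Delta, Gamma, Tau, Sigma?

no

Axis positions: Alpha=1, Delta=2, Gamma=3, Tau=4, Sigma=5.
Cluster 1: ranking walks positions 5-3-2-1-4; Gamma is ranked above Tau even though Tau lies between Gamma and the peak Sigma on the axis — preferences dip and rise again. Not single-peaked.
Cluster 2: ranking walks positions 2-1-4-5-3; Tau is ranked above Gamma even though Gamma lies between Tau and the peak Delta on the axis — preferences dip and rise again. Not single-peaked.
Cluster 3 (peak Alpha at position 1): ranking walks positions 1-2-3-4-5, expanding outward from the peak — single-peaked.
Cluster 4 (peak Delta at position 2): ranking walks positions 2-3-4-5-1, expanding outward from the peak — single-peaked.
Cluster 1 violates single-peakedness, so the profile is not single-peaked on this axis.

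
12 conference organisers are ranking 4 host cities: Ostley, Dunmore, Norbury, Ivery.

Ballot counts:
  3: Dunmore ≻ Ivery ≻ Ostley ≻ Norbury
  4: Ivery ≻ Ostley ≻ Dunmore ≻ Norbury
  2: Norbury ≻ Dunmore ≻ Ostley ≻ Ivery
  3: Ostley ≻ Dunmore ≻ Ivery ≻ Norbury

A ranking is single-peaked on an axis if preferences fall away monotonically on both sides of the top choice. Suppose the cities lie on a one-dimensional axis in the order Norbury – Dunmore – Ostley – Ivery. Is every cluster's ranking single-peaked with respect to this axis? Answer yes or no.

no

Axis positions: Norbury=1, Dunmore=2, Ostley=3, Ivery=4.
Cluster 1: ranking walks positions 2-4-3-1; Ivery is ranked above Ostley even though Ostley lies between Ivery and the peak Dunmore on the axis — preferences dip and rise again. Not single-peaked.
Cluster 2 (peak Ivery at position 4): ranking walks positions 4-3-2-1, expanding outward from the peak — single-peaked.
Cluster 3 (peak Norbury at position 1): ranking walks positions 1-2-3-4, expanding outward from the peak — single-peaked.
Cluster 4 (peak Ostley at position 3): ranking walks positions 3-2-4-1, expanding outward from the peak — single-peaked.
Cluster 1 violates single-peakedness, so the profile is not single-peaked on this axis.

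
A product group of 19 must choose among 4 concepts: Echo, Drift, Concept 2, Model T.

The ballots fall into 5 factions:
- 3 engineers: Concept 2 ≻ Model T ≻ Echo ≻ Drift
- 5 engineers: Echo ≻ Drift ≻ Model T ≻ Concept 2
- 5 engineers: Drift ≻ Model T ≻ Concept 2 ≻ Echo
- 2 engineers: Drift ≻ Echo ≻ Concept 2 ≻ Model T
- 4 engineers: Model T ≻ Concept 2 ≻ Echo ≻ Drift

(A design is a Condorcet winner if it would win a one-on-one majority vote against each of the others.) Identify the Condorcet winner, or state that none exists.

Head-to-head results (19 engineers):
Echo vs Drift: Echo is ranked higher on 3+5+4 = 12 ballots, Drift on 7. Echo wins 12–7.
Echo vs Concept 2: 5+2 = 7 for Echo, 12 for Concept 2 — Concept 2 by 12–7.
Echo vs Model T: 5+2 = 7 for Echo, 12 for Model T — Model T by 12–7.
Drift vs Concept 2: 12 to 7, Drift.
Drift vs Model T: Drift is ranked higher on 5+5+2 = 12 ballots, Model T on 7. Drift wins 12–7.
Concept 2 vs Model T: 3+2 = 5 for Concept 2, 14 for Model T — Model T by 14–5.
Every design loses at least once (Echo loses to Concept 2; Drift loses to Echo; Concept 2 loses to Drift; Model T loses to Drift). The majority relation contains the cycle Echo → Drift → Concept 2 → Echo, so there is no Condorcet winner.

none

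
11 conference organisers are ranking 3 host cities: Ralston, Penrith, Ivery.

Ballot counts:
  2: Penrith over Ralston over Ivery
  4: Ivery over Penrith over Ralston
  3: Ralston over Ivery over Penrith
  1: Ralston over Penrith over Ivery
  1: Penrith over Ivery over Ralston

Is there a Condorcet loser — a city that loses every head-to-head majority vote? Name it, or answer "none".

Head-to-head results (11 organisers):
Ralston vs Penrith: Penrith wins 7–4.
Ralston vs Ivery: 2+3+1 = 6 for Ralston, 5 for Ivery — Ralston by 6–5.
Penrith vs Ivery: Penrith is ranked higher on 2+1+1 = 4 ballots, Ivery on 7. Ivery wins 7–4.
Each city has at least one pairwise win (Ralston beats Ivery; Penrith beats Ralston; Ivery beats Penrith) — no Condorcet loser.

none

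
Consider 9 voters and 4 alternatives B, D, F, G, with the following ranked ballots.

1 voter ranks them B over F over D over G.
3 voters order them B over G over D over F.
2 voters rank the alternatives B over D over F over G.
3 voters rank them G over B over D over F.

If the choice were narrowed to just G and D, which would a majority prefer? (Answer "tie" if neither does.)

Ballots ranking G above D: 3 + 3 = 6.
Ballots ranking D above G: 9 − 6 = 3.
G wins the head-to-head 6–3.

G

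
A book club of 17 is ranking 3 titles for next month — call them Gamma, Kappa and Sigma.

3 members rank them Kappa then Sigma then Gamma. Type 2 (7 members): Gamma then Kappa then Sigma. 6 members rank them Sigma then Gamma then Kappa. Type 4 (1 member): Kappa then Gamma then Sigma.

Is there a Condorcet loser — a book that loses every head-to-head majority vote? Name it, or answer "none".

Pairwise majorities:
Gamma vs Kappa: 13 to 4, Gamma.
Gamma vs Sigma: 8 to 9, Sigma.
Kappa vs Sigma: Kappa, 11–6.
No book is winless: Gamma beats Kappa; Kappa beats Sigma; Sigma beats Gamma. There is no Condorcet loser.

none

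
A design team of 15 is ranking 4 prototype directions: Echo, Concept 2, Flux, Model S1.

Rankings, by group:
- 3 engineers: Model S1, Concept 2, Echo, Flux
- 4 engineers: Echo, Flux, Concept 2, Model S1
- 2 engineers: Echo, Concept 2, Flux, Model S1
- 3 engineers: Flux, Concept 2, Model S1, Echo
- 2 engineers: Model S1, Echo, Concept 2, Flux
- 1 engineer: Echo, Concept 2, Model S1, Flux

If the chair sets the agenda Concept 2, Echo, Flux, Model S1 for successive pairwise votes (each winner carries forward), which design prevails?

Model S1

Round 1: Concept 2 vs Echo — 6–9, Echo advances.
Round 2: Echo vs Flux — 12–3, Echo advances.
Round 3: Echo vs Model S1 — 7–8, Model S1 advances.
The agenda winner is Model S1.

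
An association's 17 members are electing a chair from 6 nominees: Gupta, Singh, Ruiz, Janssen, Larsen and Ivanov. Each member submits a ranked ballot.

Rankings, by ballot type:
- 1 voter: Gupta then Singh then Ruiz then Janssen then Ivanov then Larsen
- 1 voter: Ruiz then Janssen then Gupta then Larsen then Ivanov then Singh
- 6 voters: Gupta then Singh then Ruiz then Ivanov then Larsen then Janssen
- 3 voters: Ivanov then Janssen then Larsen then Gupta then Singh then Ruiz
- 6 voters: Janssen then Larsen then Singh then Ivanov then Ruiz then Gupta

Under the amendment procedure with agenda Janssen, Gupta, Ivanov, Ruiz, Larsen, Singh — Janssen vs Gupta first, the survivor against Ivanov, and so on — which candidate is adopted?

Singh

Round 1: Janssen vs Gupta — 10–7, Janssen advances.
Round 2: Janssen vs Ivanov — 8–9, Ivanov advances.
Round 3: Ivanov vs Ruiz — 9–8, Ivanov advances.
Round 4: Ivanov vs Larsen — 10–7, Ivanov advances.
Round 5: Ivanov vs Singh — 4–13, Singh advances.
Singh survives the agenda.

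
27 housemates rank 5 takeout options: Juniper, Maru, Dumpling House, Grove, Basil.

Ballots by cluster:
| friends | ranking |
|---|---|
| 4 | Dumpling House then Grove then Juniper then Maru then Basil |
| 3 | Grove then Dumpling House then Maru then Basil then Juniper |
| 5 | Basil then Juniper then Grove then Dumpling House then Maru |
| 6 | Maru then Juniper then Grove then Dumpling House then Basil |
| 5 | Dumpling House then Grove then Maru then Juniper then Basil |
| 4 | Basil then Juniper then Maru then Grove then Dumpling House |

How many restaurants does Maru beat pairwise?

Maru against each rival (27 friends):
Maru vs Juniper: 3+6+5 = 14 for Maru, 13 for Juniper — Maru by 14–13.
Maru vs Dumpling House: Dumpling House wins 17–10.
Maru vs Grove: Maru preferred on 6+4 = 10 ballots; Grove wins 17–10.
Maru vs Basil: Maru, 18–9.
Maru beats Juniper, Basil; loses to Dumpling House, Grove — 2 pairwise wins.

2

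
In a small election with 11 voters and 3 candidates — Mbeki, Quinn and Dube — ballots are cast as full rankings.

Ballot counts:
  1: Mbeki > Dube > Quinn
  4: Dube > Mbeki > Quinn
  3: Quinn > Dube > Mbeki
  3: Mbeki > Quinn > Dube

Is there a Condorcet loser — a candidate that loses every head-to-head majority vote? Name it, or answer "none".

Head-to-head results (11 voters):
Mbeki vs Quinn: 1+4+3 = 8 for Mbeki, 3 for Quinn — Mbeki by 8–3.
Mbeki vs Dube: Dube wins 7–4.
Quinn vs Dube: Quinn wins 6–5.
Each candidate has at least one pairwise win (Mbeki beats Quinn; Quinn beats Dube; Dube beats Mbeki) — no Condorcet loser.

none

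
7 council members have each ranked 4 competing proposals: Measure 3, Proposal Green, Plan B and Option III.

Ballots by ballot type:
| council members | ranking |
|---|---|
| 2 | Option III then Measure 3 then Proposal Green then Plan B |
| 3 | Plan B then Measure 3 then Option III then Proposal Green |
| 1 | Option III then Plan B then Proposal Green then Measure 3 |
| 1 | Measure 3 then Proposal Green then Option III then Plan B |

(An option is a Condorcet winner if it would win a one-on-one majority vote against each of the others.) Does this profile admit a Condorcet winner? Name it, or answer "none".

Check each pair by majority over 7 ballots:
Measure 3 vs Proposal Green: Measure 3, 6–1.
Measure 3 vs Plan B: Plan B wins 4–3.
Measure 3 vs Option III: Measure 3 wins 4–3.
Proposal Green vs Plan B: Plan B wins 4–3.
Proposal Green–Option III: Option III 6–1.
Plan B–Option III: Option III 4–3.
No option is unbeaten: Measure 3 loses to Plan B; Proposal Green loses to Measure 3; Plan B loses to Option III; Option III loses to Measure 3. In particular Measure 3 > Option III > Plan B > Measure 3 is a majority cycle — no Condorcet winner exists.

none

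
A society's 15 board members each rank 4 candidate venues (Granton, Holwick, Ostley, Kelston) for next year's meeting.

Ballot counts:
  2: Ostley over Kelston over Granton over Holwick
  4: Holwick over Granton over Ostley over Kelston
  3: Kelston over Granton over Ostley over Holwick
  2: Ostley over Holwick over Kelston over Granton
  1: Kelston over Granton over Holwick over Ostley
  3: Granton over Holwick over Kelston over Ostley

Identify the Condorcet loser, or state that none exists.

Pairwise majorities:
Granton vs Holwick: Granton preferred on 2+3+1+3 = 9 ballots; Granton wins 9–6.
Granton vs Ostley: Granton wins 11–4.
Granton vs Kelston: Kelston wins 8–7.
Holwick vs Ostley: 4+1+3 = 8 for Holwick, 7 for Ostley — Holwick by 8–7.
Holwick vs Kelston: 9 to 6, Holwick.
Ostley vs Kelston: Ostley is ranked higher on 2+4+2 = 8 ballots, Kelston on 7. Ostley wins 8–7.
Every city wins at least one matchup (Granton beats Holwick; Holwick beats Ostley; Ostley beats Kelston; Kelston beats Granton), so there is no Condorcet loser.

none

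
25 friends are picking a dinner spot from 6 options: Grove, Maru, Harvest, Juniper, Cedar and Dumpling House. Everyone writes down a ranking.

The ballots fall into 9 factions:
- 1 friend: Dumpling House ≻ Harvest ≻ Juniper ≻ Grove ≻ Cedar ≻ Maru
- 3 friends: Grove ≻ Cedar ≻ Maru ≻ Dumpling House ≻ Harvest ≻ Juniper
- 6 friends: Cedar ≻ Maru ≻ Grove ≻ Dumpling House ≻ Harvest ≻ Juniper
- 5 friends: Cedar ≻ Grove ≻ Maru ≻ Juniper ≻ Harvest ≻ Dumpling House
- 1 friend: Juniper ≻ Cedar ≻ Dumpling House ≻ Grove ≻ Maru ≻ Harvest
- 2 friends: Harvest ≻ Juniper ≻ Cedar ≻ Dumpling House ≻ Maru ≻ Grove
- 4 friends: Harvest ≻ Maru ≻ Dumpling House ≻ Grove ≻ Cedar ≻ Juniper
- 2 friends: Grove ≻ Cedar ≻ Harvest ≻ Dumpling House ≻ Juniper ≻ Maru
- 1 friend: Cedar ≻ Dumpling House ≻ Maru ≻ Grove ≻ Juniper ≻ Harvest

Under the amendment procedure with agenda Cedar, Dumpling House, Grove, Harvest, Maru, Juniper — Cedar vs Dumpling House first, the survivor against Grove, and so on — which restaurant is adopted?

Cedar

Round 1: Cedar vs Dumpling House — 20–5, Cedar advances.
Round 2: Cedar vs Grove — 15–10, Cedar advances.
Round 3: Cedar vs Harvest — 18–7, Cedar advances.
Round 4: Cedar vs Maru — 21–4, Cedar advances.
Round 5: Cedar vs Juniper — 21–4, Cedar advances.
Cedar survives the agenda.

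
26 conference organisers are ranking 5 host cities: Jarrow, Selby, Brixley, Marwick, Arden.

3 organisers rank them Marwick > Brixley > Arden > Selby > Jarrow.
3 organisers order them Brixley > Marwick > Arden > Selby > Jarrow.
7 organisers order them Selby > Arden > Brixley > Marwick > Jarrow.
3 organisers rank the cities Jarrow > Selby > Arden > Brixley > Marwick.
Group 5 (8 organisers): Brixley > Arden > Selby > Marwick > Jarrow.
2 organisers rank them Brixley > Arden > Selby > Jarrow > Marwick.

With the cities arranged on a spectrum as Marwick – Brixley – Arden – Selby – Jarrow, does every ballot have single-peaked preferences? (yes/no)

yes

Axis positions: Marwick=1, Brixley=2, Arden=3, Selby=4, Jarrow=5.
Group 1 (peak Marwick at position 1): ranking walks positions 1-2-3-4-5, expanding outward from the peak — single-peaked.
Group 2 (peak Brixley at position 2): ranking walks positions 2-1-3-4-5, expanding outward from the peak — single-peaked.
Group 3 (peak Selby at position 4): ranking walks positions 4-3-2-1-5, expanding outward from the peak — single-peaked.
Group 4 (peak Jarrow at position 5): ranking walks positions 5-4-3-2-1, expanding outward from the peak — single-peaked.
Group 5 (peak Brixley at position 2): ranking walks positions 2-3-4-1-5, expanding outward from the peak — single-peaked.
Group 6 (peak Brixley at position 2): ranking walks positions 2-3-4-5-1, expanding outward from the peak — single-peaked.
Every ranking is single-peaked on this axis.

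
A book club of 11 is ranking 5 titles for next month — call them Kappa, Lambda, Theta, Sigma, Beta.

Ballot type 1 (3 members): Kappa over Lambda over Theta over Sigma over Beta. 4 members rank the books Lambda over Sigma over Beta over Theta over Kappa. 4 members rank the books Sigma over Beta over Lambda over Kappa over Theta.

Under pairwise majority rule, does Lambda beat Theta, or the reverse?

Lambda

Ballots ranking Lambda above Theta: 3 + 4 + 4 = 11.
Ballots ranking Theta above Lambda: 11 − 11 = 0.
Lambda wins the head-to-head 11–0.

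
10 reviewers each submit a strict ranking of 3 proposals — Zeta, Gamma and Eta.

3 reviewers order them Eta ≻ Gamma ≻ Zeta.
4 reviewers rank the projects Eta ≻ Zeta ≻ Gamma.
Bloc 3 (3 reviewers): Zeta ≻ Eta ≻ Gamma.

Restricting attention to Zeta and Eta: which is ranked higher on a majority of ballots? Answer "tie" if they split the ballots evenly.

Eta

Ballots ranking Zeta above Eta: 3.
Ballots ranking Eta above Zeta: 10 − 3 = 7.
Eta wins the head-to-head 7–3.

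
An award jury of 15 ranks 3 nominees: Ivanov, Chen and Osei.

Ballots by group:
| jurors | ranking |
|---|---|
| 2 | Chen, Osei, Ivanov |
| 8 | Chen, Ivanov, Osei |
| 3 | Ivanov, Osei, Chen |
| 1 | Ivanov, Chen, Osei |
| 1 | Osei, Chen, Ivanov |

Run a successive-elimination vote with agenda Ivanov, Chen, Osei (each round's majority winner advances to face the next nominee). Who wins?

Chen

Round 1: Ivanov vs Chen — 4–11, Chen advances.
Round 2: Chen vs Osei — 11–4, Chen advances.
The agenda winner is Chen.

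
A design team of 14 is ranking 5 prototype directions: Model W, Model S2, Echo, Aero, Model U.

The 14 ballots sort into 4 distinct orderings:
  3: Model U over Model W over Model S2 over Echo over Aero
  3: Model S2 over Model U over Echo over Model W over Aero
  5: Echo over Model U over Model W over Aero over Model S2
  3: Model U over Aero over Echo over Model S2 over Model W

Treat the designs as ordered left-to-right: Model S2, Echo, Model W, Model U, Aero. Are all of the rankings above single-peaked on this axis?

Axis positions: Model S2=1, Echo=2, Model W=3, Model U=4, Aero=5.
Faction 1: ranking walks positions 4-3-1-2-5; Model S2 is ranked above Echo even though Echo lies between Model S2 and the peak Model U on the axis — preferences dip and rise again. Not single-peaked.
Faction 2: ranking walks positions 1-4-2-3-5; Model U is ranked above Echo even though Echo lies between Model U and the peak Model S2 on the axis — preferences dip and rise again. Not single-peaked.
Faction 3: ranking walks positions 2-4-3-5-1; Model U is ranked above Model W even though Model W lies between Model U and the peak Echo on the axis — preferences dip and rise again. Not single-peaked.
Faction 4: ranking walks positions 4-5-2-1-3; Echo is ranked above Model W even though Model W lies between Echo and the peak Model U on the axis — preferences dip and rise again. Not single-peaked.
Faction 1 violates single-peakedness, so the profile is not single-peaked on this axis.

no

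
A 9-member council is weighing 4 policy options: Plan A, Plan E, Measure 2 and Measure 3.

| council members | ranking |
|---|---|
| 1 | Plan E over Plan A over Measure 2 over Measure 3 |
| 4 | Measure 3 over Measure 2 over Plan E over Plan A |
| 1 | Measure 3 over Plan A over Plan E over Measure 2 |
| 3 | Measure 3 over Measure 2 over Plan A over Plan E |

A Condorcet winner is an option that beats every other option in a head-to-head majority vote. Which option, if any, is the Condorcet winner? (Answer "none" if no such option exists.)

Head-to-head results (9 council members):
Plan A vs Plan E: 4 to 5, Plan E.
Plan A vs Measure 2: 2 to 7, Measure 2.
Plan A vs Measure 3: Plan A preferred on 1 ballot; Measure 3 wins 8–1.
Plan E vs Measure 2: Plan E is ranked higher on 1+1 = 2 ballots, Measure 2 on 7. Measure 2 wins 7–2.
Plan E vs Measure 3: 1 for Plan E, 8 for Measure 3 — Measure 3 by 8–1.
Measure 2 vs Measure 3: 1 to 8, Measure 3.
Measure 3 defeats every rival head-to-head and is the Condorcet winner.

Measure 3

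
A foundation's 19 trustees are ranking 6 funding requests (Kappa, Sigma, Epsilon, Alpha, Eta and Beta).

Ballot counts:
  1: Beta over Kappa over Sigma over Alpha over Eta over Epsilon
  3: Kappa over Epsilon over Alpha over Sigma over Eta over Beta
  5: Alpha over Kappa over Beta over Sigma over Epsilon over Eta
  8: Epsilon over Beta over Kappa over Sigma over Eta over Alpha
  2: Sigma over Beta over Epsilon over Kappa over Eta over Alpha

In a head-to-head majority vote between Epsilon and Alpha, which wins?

Epsilon

Ballots ranking Epsilon above Alpha: 3 + 8 + 2 = 13.
Ballots ranking Alpha above Epsilon: 19 − 13 = 6.
Epsilon wins the head-to-head 13–6.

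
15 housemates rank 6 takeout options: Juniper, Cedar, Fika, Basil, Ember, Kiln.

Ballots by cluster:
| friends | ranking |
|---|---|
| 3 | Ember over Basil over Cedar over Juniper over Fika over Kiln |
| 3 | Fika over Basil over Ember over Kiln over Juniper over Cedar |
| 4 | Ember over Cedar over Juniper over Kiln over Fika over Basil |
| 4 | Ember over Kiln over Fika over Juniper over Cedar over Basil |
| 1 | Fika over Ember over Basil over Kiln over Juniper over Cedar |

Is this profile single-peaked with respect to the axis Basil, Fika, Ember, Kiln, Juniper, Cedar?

Axis positions: Basil=1, Fika=2, Ember=3, Kiln=4, Juniper=5, Cedar=6.
Cluster 1: ranking walks positions 3-1-6-5-2-4; Basil is ranked above Fika even though Fika lies between Basil and the peak Ember on the axis — preferences dip and rise again. Not single-peaked.
Cluster 2 (peak Fika at position 2): ranking walks positions 2-1-3-4-5-6, expanding outward from the peak — single-peaked.
Cluster 3: ranking walks positions 3-6-5-4-2-1; Cedar is ranked above Kiln even though Kiln lies between Cedar and the peak Ember on the axis — preferences dip and rise again. Not single-peaked.
Cluster 4 (peak Ember at position 3): ranking walks positions 3-4-2-5-6-1, expanding outward from the peak — single-peaked.
Cluster 5 (peak Fika at position 2): ranking walks positions 2-3-1-4-5-6, expanding outward from the peak — single-peaked.
Cluster 1 violates single-peakedness, so the profile is not single-peaked on this axis.

no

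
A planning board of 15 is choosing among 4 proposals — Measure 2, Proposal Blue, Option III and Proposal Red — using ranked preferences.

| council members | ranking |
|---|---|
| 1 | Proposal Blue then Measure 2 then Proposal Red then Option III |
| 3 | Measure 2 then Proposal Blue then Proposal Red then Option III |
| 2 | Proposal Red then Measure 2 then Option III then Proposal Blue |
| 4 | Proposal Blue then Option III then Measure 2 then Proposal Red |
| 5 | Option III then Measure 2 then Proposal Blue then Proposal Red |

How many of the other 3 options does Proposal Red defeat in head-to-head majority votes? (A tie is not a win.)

0

Proposal Red against each rival (15 council members):
Proposal Red vs Measure 2: Proposal Red preferred on 2 ballots; Measure 2 wins 13–2.
Proposal Red vs Proposal Blue: Proposal Blue, 13–2.
Proposal Red vs Option III: Proposal Red preferred on 1+3+2 = 6 ballots; Option III wins 9–6.
Proposal Red beats no one; loses to Measure 2, Proposal Blue, Option III — 0 pairwise wins.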